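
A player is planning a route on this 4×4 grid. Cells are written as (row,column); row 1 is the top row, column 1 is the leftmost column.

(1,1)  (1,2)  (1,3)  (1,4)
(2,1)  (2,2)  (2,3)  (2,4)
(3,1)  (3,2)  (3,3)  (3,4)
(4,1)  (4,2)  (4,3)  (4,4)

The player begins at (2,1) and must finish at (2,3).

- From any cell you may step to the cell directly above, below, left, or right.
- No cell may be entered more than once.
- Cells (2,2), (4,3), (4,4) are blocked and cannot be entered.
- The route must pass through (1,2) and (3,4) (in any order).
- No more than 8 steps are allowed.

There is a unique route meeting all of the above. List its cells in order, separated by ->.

The budget equals the shortest possible length, so every move has to be on a shortest route through the required cells.
Route from (2,1): up 1 to (1,1), right 3 to (1,4), down 2 to (3,4), left 1 to (3,3), up 1 to (2,3) — 8 moves in all.
Check: all required cells visited; 8 ≤ 8 moves.

(2,1) -> (1,1) -> (1,2) -> (1,3) -> (1,4) -> (2,4) -> (3,4) -> (3,3) -> (2,3)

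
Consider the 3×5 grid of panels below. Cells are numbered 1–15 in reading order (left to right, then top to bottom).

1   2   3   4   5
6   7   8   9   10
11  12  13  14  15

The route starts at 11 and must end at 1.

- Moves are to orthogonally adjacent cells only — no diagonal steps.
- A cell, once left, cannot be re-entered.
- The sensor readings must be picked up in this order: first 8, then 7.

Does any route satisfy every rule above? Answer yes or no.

One route that works: 11 → 12 → 13 → 8 → 7 → 2 → 1.

yes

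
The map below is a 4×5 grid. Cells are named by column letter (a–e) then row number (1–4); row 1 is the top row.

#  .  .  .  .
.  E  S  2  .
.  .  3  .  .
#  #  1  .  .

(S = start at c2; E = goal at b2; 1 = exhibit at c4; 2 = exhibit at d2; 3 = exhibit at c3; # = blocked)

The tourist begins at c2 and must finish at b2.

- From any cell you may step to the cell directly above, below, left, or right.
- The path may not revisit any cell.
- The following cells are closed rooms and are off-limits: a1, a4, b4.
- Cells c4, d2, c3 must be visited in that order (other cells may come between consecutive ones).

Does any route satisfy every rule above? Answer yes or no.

no

Ignoring the required order, 31 revisit-free routes from c2 to b2 pass through all of c4, d2, and c3; the waypoint orders that occur are d2 → c4 → c3 (24); c3 → c4 → d2 (6); d2 → c3 → c4 (1) — never c4 → d2 → c3.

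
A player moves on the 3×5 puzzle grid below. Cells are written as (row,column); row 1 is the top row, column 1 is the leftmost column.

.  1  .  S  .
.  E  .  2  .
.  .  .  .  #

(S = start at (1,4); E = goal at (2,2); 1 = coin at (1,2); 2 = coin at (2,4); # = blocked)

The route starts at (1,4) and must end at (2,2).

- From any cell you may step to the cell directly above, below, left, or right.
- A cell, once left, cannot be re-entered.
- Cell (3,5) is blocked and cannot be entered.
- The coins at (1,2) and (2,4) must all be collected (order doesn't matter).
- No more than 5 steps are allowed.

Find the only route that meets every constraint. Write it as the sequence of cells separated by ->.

(1,4) -> (2,4) -> (2,3) -> (1,3) -> (1,2) -> (2,2)

The budget equals the shortest possible length, so every move has to be on a shortest route through the required cells.
Route from (1,4): down to (2,4), left to (2,3), up to (1,3), left to (1,2), down to (2,2) — 5 moves in all.
Check: all required cells visited; 5 ≤ 5 moves.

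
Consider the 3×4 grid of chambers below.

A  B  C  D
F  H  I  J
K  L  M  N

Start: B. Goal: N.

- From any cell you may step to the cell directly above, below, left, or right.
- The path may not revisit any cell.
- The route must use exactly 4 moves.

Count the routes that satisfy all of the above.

Need simple routes of exactly 4 moves from B to N (Manhattan distance 4, so 0 moves are spent on a detour and 0 undoing it).
Enumerating: B H L M N | B H I M N | B H I J N | B C I M N | B C I J N | B C D J N.
That gives 6 routes.

6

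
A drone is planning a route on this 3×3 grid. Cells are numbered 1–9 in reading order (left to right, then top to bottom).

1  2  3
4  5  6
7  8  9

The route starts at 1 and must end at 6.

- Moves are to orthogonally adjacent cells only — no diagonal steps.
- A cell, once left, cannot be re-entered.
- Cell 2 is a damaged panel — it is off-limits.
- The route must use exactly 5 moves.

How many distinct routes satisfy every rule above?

Need simple routes of exactly 5 moves from 1 to 6 (Manhattan distance 3, so 1 moves are spent on a detour and 1 undoing it).
Enumerating: 1 4 7 8 5 6 | 1 4 7 8 9 6 | 1 4 5 8 9 6.
That gives 3 routes.

3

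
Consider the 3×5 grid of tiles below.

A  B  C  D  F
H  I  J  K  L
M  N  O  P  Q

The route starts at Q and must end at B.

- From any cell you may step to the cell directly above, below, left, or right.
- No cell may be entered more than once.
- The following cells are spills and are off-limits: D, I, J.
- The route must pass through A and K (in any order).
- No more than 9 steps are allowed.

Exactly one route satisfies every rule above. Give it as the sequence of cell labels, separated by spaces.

The budget equals the shortest possible length, so every move has to be on a shortest route through the required cells.
Route from Q: up 1 to L, left 1 to K, down 1 to P, left 3 to M, up 2 to A, right 1 to B — 9 moves in all.
Check: all required cells visited; 9 ≤ 9 moves.

Q L K P O N M H A B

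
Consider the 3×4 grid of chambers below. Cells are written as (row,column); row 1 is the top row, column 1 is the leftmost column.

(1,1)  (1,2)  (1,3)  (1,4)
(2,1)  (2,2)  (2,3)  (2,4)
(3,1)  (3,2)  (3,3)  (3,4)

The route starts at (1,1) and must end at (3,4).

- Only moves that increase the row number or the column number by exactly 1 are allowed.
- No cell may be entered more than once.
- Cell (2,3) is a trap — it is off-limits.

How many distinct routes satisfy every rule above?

A right/down-only route from (1,1) to (3,4) makes exactly 2 down-moves and 3 right-moves in some order.
With no other constraints that would be C(5,2) = 10 routes.
Subtract routes through each blocked cell (inclusion–exclusion for overlaps): − through (2,3): 6 → 4.
That gives 4 routes.

4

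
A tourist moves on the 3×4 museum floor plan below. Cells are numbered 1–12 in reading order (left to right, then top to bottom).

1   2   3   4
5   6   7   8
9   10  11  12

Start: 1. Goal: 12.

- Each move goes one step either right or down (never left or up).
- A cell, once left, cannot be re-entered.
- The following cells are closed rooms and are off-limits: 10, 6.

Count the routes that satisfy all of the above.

3

A right/down-only route from 1 to 12 makes exactly 2 down-moves and 3 right-moves in some order.
With no other constraints that would be C(5,2) = 10 routes.
Subtract routes through each blocked cell (inclusion–exclusion for overlaps): − through 6: 6 − through 10: 3 + through 6&10: 2 → 3.
That gives 3 routes.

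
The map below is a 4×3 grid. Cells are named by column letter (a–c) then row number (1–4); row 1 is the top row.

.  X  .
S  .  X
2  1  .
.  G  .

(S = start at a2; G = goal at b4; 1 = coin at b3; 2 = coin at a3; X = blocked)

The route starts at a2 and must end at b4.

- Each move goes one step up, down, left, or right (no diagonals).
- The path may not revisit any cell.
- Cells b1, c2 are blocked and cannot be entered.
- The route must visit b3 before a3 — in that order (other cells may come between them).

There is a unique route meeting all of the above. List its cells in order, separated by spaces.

a2 b2 b3 a3 a4 b4

The waypoints must appear in the order b3, a3, with no cell reused.
Route from a2: right 1 to b2, down 1 to b3, left 1 to a3, down 1 to a4, right 1 to b4 — 5 moves in all.
Check: order respected (1 at step 2, 2 at step 3).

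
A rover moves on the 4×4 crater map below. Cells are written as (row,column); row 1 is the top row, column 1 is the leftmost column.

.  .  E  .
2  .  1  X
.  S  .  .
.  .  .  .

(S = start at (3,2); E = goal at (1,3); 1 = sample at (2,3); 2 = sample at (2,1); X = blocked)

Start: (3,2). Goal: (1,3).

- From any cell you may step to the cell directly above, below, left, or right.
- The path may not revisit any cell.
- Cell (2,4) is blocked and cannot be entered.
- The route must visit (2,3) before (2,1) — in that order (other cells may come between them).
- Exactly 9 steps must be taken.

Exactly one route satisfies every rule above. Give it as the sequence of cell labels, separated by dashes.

(3,2) - (4,2) - (4,3) - (3,3) - (2,3) - (2,2) - (2,1) - (1,1) - (1,2) - (1,3)

The waypoints must appear in the order (2,3), (2,1), with no cell reused.
Route from (3,2): down 1 to (4,2), right 1 to (4,3), up 2 to (2,3), left 2 to (2,1), up 1 to (1,1), right 2 to (1,3) — 9 moves in all.
Check: order respected (1 at step 4, 2 at step 6); 9 moves as required.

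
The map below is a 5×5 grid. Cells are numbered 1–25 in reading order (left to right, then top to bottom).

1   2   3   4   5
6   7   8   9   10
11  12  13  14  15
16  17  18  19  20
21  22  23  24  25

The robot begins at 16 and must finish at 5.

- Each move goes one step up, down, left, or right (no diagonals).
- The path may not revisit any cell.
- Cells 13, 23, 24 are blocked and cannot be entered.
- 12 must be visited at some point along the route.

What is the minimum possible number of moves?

Any route passes through 12 somewhere between 16 and 5. Summing Manhattan distances along the two legs (16 → 12 → 5) gives a lower bound of 2 + 5 = 7 moves.
A route of 7 moves achieves this: 16 → 11 → 12 → 7 → 2 → 3 → 4 → 5.
Since 7 matches the lower bound, it is optimal.

7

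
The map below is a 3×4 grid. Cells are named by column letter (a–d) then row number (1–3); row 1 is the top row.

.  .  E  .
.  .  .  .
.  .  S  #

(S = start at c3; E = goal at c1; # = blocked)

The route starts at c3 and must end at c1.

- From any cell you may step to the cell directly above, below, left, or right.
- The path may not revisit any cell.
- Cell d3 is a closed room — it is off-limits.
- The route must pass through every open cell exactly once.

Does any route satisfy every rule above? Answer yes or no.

yes

One route that works: c3 → b3 → a3 → a2 → a1 → b1 → b2 → c2 → d2 → d1 → c1.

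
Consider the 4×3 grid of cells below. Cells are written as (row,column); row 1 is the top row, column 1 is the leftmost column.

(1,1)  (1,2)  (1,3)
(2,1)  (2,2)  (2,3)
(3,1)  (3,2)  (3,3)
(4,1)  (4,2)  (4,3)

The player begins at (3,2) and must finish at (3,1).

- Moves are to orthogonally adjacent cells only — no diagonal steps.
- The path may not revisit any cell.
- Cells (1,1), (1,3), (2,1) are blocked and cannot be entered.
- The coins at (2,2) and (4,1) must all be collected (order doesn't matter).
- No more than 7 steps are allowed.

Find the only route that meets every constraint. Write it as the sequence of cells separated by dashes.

The 7-move cap with required stops at (2,2), (4,1) leaves no slack for detours.
Route from (3,2): up 1 to (2,2), right 1 to (2,3), down 2 to (4,3), left 2 to (4,1), up 1 to (3,1) — 7 moves in all.
Check: all required cells visited; 7 ≤ 7 moves.

(3,2) - (2,2) - (2,3) - (3,3) - (4,3) - (4,2) - (4,1) - (3,1)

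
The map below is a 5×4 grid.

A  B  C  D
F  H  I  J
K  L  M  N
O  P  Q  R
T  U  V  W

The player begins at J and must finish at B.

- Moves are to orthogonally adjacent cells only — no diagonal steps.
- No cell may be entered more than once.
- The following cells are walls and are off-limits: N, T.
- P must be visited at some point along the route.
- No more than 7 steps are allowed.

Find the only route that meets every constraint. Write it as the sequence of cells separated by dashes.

The 7-move cap with required stops at P leaves no slack for detours.
Route from J: left to I, 2× down (reaching Q), left to P, 3× up (reaching B) — 7 moves in all.
Check: all required cells visited; 7 ≤ 7 moves.

J - I - M - Q - P - L - H - B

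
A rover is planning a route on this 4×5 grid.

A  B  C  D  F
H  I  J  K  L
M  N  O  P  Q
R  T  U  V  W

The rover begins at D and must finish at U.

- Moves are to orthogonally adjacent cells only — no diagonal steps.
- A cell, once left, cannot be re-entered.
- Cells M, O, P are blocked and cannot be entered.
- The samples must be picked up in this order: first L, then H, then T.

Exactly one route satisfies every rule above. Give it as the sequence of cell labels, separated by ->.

D -> F -> L -> K -> J -> C -> B -> A -> H -> I -> N -> T -> U

The waypoints must appear in the order L, H, T, with no cell reused.
Route from D: right to F, down to L, 2× left (reaching J), up to C, 2× left (reaching A), down to H, right to I, 2× down (reaching T), right to U — 12 moves in all.
Check: order respected (L at step 2, H at step 8, T at step 11).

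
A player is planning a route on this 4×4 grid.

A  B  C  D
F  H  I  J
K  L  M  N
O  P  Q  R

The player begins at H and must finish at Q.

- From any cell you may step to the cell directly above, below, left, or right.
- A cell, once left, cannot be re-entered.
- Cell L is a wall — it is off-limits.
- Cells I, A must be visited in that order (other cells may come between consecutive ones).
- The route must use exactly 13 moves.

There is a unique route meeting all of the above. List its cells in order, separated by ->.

H -> I -> M -> N -> J -> D -> C -> B -> A -> F -> K -> O -> P -> Q

The waypoints must appear in the order I, A, with no cell reused.
Route from H: right 1 to I, down 1 to M, right 1 to N, up 2 to D, left 3 to A, down 3 to O, right 2 to Q — 13 moves in all.
Check: order respected (I at step 1, A at step 8); 13 moves as required.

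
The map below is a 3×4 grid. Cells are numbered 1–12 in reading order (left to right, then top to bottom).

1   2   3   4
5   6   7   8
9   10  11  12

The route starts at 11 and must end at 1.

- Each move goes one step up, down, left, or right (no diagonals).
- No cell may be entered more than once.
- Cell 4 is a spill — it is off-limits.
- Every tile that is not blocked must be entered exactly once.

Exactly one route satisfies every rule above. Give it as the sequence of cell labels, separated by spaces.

Need to visit all 11 open cells exactly once, starting at 11 and ending at 1.
Cell 8 has only two open neighbours (12 and 7), so the path must pass straight through it: one of those is the cell it's entered from and the other is where it exits.
Route from 11: right to 12, up to 8, left to 7, up to 3, left to 2, 2× down (reaching 10), left to 9, 2× up (reaching 1) — 10 moves in all.
Check: all 11 open cells covered.

11 12 8 7 3 2 6 10 9 5 1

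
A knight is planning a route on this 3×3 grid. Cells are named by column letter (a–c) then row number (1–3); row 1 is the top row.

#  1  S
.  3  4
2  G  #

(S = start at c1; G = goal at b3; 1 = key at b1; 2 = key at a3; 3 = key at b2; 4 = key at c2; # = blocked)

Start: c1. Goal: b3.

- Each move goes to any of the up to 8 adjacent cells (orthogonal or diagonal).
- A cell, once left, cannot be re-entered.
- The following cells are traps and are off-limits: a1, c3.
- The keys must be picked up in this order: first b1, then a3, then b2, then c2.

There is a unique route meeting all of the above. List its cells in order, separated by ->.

c1 -> b1 -> a2 -> a3 -> b2 -> c2 -> b3

The waypoints must appear in the order b1, a3, b2, c2, with no cell reused.
Route from c1: left 1 to b1, down-left 1 to a2, down 1 to a3, up-right 1 to b2, right 1 to c2, down-left 1 to b3 — 6 moves in all.
Check: order respected (1 at step 1, 2 at step 3, 3 at step 4, 4 at step 5).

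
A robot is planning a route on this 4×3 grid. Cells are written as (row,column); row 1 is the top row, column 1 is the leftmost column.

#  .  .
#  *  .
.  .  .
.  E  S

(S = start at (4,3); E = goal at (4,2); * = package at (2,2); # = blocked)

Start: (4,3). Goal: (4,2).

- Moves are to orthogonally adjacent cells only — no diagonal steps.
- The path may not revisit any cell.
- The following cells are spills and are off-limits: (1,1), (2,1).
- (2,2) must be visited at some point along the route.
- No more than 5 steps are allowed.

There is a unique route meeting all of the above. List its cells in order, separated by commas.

The 5-move cap with required stops at (2,2) leaves no slack for detours.
Route from (4,3): up 2 to (2,3), left 1 to (2,2), down 2 to (4,2) — 5 moves in all.
Check: all required cells visited; 5 ≤ 5 moves.

(4,3), (3,3), (2,3), (2,2), (3,2), (4,2)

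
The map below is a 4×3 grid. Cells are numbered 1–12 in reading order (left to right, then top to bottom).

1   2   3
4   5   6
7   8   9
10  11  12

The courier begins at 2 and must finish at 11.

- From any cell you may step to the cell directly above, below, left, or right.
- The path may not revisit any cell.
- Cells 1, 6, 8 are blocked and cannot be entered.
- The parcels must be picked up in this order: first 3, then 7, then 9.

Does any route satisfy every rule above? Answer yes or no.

no

3 must be visited but has only one open neighbour (2), and it is neither the start nor the goal — the route would have to enter and leave through 2, re-entering it.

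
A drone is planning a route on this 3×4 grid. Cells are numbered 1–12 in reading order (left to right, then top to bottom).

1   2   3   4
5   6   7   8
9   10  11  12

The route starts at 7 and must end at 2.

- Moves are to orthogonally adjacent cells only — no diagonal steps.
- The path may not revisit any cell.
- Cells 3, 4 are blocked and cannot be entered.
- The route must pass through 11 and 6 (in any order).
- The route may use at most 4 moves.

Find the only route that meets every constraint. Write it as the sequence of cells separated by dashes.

7 - 11 - 10 - 6 - 2

Any route must reach 11 and 6 and still end at 2 within 4 moves, so the order of the required stops is forced.
Route from 7: down 1 to 11, left 1 to 10, up 2 to 2 — 4 moves in all.
Check: all required cells visited; 4 ≤ 4 moves.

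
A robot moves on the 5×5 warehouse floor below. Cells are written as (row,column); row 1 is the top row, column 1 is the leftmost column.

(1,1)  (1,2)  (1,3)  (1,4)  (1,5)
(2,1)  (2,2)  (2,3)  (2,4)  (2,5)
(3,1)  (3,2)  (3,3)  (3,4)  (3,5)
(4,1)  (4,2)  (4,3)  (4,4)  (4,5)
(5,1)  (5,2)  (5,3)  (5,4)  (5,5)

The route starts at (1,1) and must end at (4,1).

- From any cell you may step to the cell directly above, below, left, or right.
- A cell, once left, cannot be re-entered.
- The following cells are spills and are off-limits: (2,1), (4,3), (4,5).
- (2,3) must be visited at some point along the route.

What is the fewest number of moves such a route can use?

Any route passes through (2,3) somewhere between (1,1) and (4,1). Summing Manhattan distances along the two legs ((1,1) → (2,3) → (4,1)) gives a lower bound of 3 + 4 = 7 moves.
A route of 7 moves achieves this: (1,1) → (1,2) → (2,2) → (2,3) → (3,3) → (3,2) → (4,2) → (4,1).
Since 7 matches the lower bound, it is optimal.

7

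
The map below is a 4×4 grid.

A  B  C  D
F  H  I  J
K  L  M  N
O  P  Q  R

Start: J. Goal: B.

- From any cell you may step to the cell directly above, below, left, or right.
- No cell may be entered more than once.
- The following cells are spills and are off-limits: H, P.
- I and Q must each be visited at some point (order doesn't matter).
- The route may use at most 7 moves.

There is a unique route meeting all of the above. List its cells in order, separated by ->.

J -> N -> R -> Q -> M -> I -> C -> B

Any route must reach I and Q and still end at B within 7 moves, so the order of the required stops is forced.
Route from J: 2× down (reaching R), left to Q, 3× up (reaching C), left to B — 7 moves in all.
Check: all required cells visited; 7 ≤ 7 moves.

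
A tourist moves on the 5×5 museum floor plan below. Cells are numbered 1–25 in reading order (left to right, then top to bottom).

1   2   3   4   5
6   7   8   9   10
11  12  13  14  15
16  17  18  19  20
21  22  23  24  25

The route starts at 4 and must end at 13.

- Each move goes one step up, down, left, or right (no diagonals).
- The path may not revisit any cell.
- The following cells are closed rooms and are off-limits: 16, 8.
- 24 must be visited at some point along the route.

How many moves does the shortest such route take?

Any route passes through 24 somewhere between 4 and 13. Summing Manhattan distances along the two legs (4 → 24 → 13) gives a lower bound of 4 + 3 = 7 moves.
A route of 7 moves achieves this: 4 → 9 → 14 → 19 → 24 → 23 → 18 → 13.
Since 7 matches the lower bound, it is optimal.

7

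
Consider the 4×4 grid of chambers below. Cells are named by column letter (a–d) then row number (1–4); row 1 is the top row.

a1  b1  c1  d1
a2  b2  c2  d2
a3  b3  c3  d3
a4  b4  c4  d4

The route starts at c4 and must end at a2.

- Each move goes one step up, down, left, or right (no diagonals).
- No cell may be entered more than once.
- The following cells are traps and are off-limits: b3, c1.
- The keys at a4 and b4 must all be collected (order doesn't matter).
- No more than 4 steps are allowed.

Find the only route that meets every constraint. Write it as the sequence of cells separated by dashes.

Any route must reach a4 and b4 and still end at a2 within 4 moves, so the order of the required stops is forced.
Route from c4: 2× left (reaching a4), 2× up (reaching a2) — 4 moves in all.
Check: all required cells visited; 4 ≤ 4 moves.

c4 - b4 - a4 - a3 - a2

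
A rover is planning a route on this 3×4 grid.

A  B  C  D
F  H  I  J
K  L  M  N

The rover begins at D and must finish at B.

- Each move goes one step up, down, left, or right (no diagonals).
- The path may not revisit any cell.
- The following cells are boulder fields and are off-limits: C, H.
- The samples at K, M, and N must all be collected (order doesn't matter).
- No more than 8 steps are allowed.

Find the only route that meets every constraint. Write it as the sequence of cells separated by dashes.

Any route must reach K, M, and N and still end at B within 8 moves, so the order of the required stops is forced.
Route from D: 2× down (reaching N), 3× left (reaching K), 2× up (reaching A), right to B — 8 moves in all.
Check: all required cells visited; 8 ≤ 8 moves.

D - J - N - M - L - K - F - A - B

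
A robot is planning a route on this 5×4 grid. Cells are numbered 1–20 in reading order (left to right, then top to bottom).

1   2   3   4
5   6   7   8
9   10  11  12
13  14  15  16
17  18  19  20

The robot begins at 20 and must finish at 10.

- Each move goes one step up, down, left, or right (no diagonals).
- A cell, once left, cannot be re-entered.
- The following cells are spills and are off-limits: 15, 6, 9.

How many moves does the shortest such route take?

4

The Manhattan distance from 20 to 10 is |5−3| + |4−2| = 4, so at least 4 moves are needed.
A route of 4 moves achieves this: 20 → 16 → 12 → 11 → 10.
Since 4 matches the lower bound, it is optimal.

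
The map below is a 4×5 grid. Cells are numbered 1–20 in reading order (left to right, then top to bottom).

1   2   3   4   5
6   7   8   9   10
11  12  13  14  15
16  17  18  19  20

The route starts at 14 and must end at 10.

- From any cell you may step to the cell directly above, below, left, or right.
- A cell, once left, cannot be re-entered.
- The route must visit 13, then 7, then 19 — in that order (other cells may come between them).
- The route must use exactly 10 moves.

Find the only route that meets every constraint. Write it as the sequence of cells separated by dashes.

14 - 13 - 8 - 7 - 12 - 17 - 18 - 19 - 20 - 15 - 10

The waypoints must appear in the order 13, 7, 19, with no cell reused.
Route from 14: left 1 to 13, up 1 to 8, left 1 to 7, down 2 to 17, right 3 to 20, up 2 to 10 — 10 moves in all.
Check: order respected (13 at step 1, 7 at step 3, 19 at step 7); 10 moves as required.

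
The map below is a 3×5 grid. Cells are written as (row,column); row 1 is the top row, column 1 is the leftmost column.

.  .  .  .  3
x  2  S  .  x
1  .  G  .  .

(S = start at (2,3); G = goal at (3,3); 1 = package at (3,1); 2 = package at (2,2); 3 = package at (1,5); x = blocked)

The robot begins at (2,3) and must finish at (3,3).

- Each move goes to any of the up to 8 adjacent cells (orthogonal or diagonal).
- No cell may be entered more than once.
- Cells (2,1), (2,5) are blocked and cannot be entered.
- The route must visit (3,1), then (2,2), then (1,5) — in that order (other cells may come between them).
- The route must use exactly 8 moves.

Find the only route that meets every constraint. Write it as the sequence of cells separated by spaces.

(2,3) (3,2) (3,1) (2,2) (1,3) (1,4) (1,5) (2,4) (3,3)

The waypoints must appear in the order (3,1), (2,2), (1,5), with no cell reused.
Route from (2,3): down-left to (3,2), left to (3,1), 2× up-right (reaching (1,3)), 2× right (reaching (1,5)), 2× down-left (reaching (3,3)) — 8 moves in all.
Check: order respected (1 at step 2, 2 at step 3, 3 at step 6); 8 moves as required.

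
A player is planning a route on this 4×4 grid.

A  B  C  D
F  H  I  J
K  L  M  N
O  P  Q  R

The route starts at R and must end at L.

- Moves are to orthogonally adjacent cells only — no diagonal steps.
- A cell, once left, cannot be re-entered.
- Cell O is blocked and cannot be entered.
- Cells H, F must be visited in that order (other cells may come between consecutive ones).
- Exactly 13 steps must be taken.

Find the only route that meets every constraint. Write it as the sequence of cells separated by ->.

The waypoints must appear in the order H, F, with no cell reused.
Route from R: left to Q, up to M, right to N, 2× up (reaching D), left to C, down to I, left to H, up to B, left to A, 2× down (reaching K), right to L — 13 moves in all.
Check: order respected (H at step 8, F at step 11); 13 moves as required.

R -> Q -> M -> N -> J -> D -> C -> I -> H -> B -> A -> F -> K -> L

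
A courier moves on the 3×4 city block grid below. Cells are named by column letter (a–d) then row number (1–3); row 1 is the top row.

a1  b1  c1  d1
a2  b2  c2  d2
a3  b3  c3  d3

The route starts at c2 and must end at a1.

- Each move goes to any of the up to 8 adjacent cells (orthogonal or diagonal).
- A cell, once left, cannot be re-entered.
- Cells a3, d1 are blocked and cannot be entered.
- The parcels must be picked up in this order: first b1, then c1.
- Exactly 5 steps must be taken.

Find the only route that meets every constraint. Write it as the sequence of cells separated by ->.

c2 -> b1 -> c1 -> b2 -> a2 -> a1

The waypoints must appear in the order b1, c1, with no cell reused.
Route from c2: up-left 1 to b1, right 1 to c1, down-left 1 to b2, left 1 to a2, up 1 to a1 — 5 moves in all.
Check: order respected (b1 at step 1, c1 at step 2); 5 moves as required.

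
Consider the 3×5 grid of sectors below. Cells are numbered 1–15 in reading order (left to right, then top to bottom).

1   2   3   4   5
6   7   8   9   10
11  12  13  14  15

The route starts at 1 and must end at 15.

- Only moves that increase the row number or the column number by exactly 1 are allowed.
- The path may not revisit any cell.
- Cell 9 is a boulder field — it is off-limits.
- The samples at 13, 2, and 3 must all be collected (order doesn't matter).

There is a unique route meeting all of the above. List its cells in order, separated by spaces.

Moves only go right or down, so the column and row indices never decrease.
Route from 1: right 2 to 3, down 2 to 13, right 2 to 15 — 6 moves in all.
Check: all required cells visited.

1 2 3 8 13 14 15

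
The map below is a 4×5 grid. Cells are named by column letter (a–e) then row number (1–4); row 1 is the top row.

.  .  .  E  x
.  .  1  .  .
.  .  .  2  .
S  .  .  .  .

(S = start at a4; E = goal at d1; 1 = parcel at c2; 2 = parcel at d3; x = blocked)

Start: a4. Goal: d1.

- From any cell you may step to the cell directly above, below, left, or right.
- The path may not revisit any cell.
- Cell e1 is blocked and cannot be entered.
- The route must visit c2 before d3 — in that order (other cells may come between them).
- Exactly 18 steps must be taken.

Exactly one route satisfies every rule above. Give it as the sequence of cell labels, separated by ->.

The waypoints must appear in the order c2, d3, with no cell reused.
Route from a4: up 3 to a1, right 2 to c1, down 1 to c2, left 1 to b2, down 2 to b4, right 1 to c4, up 1 to c3, right 1 to d3, down 1 to d4, right 1 to e4, up 2 to e2, left 1 to d2, up 1 to d1 — 18 moves in all.
Check: order respected (1 at step 6, 2 at step 12); 18 moves as required.

a4 -> a3 -> a2 -> a1 -> b1 -> c1 -> c2 -> b2 -> b3 -> b4 -> c4 -> c3 -> d3 -> d4 -> e4 -> e3 -> e2 -> d2 -> d1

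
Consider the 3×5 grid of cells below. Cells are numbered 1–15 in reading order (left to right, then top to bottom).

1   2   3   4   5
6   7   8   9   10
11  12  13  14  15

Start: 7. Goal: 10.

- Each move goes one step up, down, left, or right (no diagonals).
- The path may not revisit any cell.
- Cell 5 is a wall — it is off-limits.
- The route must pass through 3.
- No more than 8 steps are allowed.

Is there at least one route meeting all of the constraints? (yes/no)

yes

One route that works: 7 → 2 → 3 → 8 → 9 → 10.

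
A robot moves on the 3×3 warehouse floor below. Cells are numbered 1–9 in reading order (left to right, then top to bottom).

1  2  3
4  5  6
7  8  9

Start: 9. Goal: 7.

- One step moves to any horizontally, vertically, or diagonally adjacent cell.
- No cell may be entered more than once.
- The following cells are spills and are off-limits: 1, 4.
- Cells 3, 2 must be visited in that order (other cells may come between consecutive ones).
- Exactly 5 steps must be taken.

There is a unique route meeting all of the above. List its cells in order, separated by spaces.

The waypoints must appear in the order 3, 2, with no cell reused.
Route from 9: up 2 to 3, left 1 to 2, down 1 to 5, down-left 1 to 7 — 5 moves in all.
Check: order respected (3 at step 2, 2 at step 3); 5 moves as required.

9 6 3 2 5 7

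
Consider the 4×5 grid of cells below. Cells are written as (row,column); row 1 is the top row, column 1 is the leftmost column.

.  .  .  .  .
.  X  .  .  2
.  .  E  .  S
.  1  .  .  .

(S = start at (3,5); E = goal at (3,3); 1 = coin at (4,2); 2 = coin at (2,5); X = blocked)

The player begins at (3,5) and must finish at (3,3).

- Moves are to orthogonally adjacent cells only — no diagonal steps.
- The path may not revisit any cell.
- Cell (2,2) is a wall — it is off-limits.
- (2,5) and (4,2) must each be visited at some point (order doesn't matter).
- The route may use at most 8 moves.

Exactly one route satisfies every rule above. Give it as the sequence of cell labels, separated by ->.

The 8-move cap with required stops at (2,5), (4,2) leaves no slack for detours.
Route from (3,5): up to (2,5), left to (2,4), 2× down (reaching (4,4)), 2× left (reaching (4,2)), up to (3,2), right to (3,3) — 8 moves in all.
Check: all required cells visited; 8 ≤ 8 moves.

(3,5) -> (2,5) -> (2,4) -> (3,4) -> (4,4) -> (4,3) -> (4,2) -> (3,2) -> (3,3)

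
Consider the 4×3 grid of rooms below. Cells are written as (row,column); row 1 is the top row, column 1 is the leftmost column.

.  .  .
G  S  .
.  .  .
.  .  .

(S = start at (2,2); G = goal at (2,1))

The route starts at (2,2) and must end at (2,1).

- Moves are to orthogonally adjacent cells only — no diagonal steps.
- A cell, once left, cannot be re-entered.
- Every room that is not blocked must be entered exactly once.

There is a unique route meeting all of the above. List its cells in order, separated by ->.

Need to visit all 12 open cells exactly once, starting at (2,2) and ending at (2,1).
Route from (2,2): down to (3,2), left to (3,1), down to (4,1), 2× right (reaching (4,3)), 3× up (reaching (1,3)), 2× left (reaching (1,1)), down to (2,1) — 11 moves in all.
Check: all 12 open cells covered.

(2,2) -> (3,2) -> (3,1) -> (4,1) -> (4,2) -> (4,3) -> (3,3) -> (2,3) -> (1,3) -> (1,2) -> (1,1) -> (2,1)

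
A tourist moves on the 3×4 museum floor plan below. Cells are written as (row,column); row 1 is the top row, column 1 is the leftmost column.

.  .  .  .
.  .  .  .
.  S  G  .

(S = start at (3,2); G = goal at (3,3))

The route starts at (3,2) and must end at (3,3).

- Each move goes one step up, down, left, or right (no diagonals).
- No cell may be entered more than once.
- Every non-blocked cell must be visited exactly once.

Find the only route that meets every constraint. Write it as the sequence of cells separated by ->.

Need to visit all 12 open cells exactly once, starting at (3,2) and ending at (3,3).
Cell (3,1) has only two open neighbours ((2,1) and (3,2)), so the path must pass straight through it: one of those is the cell it's entered from and the other is where it exits.
Route from (3,2): left 1 to (3,1), up 2 to (1,1), right 1 to (1,2), down 1 to (2,2), right 1 to (2,3), up 1 to (1,3), right 1 to (1,4), down 2 to (3,4), left 1 to (3,3) — 11 moves in all.
Check: all 12 open cells covered.

(3,2) -> (3,1) -> (2,1) -> (1,1) -> (1,2) -> (2,2) -> (2,3) -> (1,3) -> (1,4) -> (2,4) -> (3,4) -> (3,3)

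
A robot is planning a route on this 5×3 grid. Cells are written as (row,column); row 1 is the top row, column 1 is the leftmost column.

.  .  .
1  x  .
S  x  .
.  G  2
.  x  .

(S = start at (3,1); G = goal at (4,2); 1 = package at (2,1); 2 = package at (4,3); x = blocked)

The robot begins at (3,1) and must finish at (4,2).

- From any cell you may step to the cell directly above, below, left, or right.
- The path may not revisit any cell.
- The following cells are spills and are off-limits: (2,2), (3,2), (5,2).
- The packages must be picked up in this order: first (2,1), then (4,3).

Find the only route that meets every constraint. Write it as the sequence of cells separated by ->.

The waypoints must appear in the order (2,1), (4,3), with no cell reused.
Route from (3,1): 2× up (reaching (1,1)), 2× right (reaching (1,3)), 3× down (reaching (4,3)), left to (4,2) — 8 moves in all.
Check: order respected (1 at step 1, 2 at step 7).

(3,1) -> (2,1) -> (1,1) -> (1,2) -> (1,3) -> (2,3) -> (3,3) -> (4,3) -> (4,2)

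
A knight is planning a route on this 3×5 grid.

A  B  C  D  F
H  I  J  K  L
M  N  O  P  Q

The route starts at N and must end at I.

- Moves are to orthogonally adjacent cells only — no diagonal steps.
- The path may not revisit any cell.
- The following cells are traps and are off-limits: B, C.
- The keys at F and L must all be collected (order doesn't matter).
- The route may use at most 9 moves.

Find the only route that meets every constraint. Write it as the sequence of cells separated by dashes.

N - O - P - Q - L - F - D - K - J - I

The 9-move cap with required stops at F, L leaves no slack for detours.
Route from N: right 3 to Q, up 2 to F, left 1 to D, down 1 to K, left 2 to I — 9 moves in all.
Check: all required cells visited; 9 ≤ 9 moves.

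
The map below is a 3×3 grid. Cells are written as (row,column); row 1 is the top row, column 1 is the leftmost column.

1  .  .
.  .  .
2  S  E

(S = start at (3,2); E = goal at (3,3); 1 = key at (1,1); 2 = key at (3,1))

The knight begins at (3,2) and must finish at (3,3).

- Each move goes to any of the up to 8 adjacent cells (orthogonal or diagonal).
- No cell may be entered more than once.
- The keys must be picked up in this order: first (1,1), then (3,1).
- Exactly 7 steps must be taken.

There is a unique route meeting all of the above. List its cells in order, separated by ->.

(3,2) -> (2,3) -> (1,2) -> (1,1) -> (2,1) -> (3,1) -> (2,2) -> (3,3)

The waypoints must appear in the order (1,1), (3,1), with no cell reused.
Route from (3,2): up-right 1 to (2,3), up-left 1 to (1,2), left 1 to (1,1), down 2 to (3,1), up-right 1 to (2,2), down-right 1 to (3,3) — 7 moves in all.
Check: order respected (1 at step 3, 2 at step 5); 7 moves as required.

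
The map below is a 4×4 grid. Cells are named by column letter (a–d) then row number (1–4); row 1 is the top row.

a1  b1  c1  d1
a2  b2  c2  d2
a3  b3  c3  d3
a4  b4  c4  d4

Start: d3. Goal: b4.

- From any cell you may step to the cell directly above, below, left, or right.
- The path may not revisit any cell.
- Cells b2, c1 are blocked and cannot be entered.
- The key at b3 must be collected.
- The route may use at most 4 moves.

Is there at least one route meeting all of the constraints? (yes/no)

yes

One route that works: d3 → c3 → b3 → b4.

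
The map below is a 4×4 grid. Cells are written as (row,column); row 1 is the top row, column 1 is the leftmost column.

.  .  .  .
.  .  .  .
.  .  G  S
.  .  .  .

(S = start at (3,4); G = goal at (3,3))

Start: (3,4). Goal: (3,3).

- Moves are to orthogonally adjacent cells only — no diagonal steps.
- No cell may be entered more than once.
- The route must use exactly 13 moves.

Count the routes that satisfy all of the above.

Need simple routes of exactly 13 moves from (3,4) to (3,3) (Manhattan distance 1, so 6 moves are spent on a detour and 6 undoing it).
Branch systematically from the start, pruning whenever the remaining move budget drops below the Manhattan distance to (3,3) or differs from it in parity. Grouping the completions by first move — via (2,4): 6; via (4,4): 8 (no valid completion starts via (3,3)) — and summing: 6 + 8 = 14.
That gives 14 routes.

14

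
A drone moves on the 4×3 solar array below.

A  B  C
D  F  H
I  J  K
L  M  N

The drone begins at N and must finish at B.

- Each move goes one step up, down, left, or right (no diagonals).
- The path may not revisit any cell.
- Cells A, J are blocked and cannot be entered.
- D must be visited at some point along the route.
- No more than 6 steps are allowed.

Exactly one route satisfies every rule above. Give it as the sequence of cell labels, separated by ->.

The budget equals the shortest possible length, so every move has to be on a shortest route through the required cells.
Route from N: left 2 to L, up 2 to D, right 1 to F, up 1 to B — 6 moves in all.
Check: all required cells visited; 6 ≤ 6 moves.

N -> M -> L -> I -> D -> F -> B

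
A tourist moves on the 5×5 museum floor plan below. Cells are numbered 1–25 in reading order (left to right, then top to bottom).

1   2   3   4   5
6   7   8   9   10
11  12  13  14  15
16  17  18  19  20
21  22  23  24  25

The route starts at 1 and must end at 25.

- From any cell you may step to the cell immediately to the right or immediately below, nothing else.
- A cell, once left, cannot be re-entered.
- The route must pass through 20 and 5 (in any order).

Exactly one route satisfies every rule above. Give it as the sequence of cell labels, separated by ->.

Moves only go right or down, so the column and row indices never decrease.
Route from 1: 4× right (reaching 5), 4× down (reaching 25) — 8 moves in all.
Check: all required cells visited.

1 -> 2 -> 3 -> 4 -> 5 -> 10 -> 15 -> 20 -> 25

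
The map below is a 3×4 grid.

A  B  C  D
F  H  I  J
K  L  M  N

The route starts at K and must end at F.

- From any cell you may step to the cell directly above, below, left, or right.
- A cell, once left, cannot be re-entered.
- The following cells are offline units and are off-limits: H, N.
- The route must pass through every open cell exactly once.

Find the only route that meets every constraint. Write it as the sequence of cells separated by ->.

K -> L -> M -> I -> J -> D -> C -> B -> A -> F

Need to visit all 10 open cells exactly once, starting at K and ending at F.
Cell M has only two open neighbours (I and L), so the path must pass straight through it: one of those is the cell it's entered from and the other is where it exits.
Route from K: 2× right (reaching M), up to I, right to J, up to D, 3× left (reaching A), down to F — 9 moves in all.
Check: all 10 open cells covered.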